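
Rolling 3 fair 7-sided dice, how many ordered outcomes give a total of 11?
Coefficient of x^11 in (x + x² + ... + x^7)^3. By inclusion-exclusion on dice exceeding 7: Σ_j (-1)^j C(3,j)·C(11-1-7j, 2) = C(3,0)·C(10,2) - C(3,1)·C(3,2) = 1·45 - 3·3 = 36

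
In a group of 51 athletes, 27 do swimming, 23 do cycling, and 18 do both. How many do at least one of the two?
|A∪B| = |A| + |B| - |A∩B| = 27 + 23 - 18 = 32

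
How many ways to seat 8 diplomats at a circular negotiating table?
Circular: fix one position, arrange the rest. (8-1)! = 5040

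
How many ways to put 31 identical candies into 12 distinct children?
C(31+12-1, 12-1) = C(42, 11) = 4280561376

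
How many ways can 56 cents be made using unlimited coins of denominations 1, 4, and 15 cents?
Coefficient of x^56 in 1/(1-x^1) · 1/(1-x^4) · 1/(1-x^15). Case on j = number of 15-cent coins (j = 0..3); remainder r = 56 - 15j is made from {1,4} in ⌊r/4⌋+1 ways. r = 56, 41, 26, 11 → 15 + 11 + 7 + 3 = 36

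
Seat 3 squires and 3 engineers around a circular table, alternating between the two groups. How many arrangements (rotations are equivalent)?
Fix one of the squires: (3-1)! ways for the remaining squires, × 3! ways for the engineers = 2 × 6 = 12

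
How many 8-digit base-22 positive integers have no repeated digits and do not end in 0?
Last digit: 21 nonzero choices. First digit: 20 (nonzero, ≠last). Middle 6: P(20,6) = 27907200. Total = 11721024000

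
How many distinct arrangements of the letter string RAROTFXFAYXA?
12! / (1! × 1! × 2! × 2! × 1! × 2! × 3!) = 9979200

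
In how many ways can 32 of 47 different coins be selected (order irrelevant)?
C(47,32) = 47!/(32!×15!) = 751616304549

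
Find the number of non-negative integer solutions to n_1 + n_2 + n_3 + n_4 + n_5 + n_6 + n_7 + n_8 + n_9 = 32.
C(32+9-1, 9-1) = C(40, 8) = 76904685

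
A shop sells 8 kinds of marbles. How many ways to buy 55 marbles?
C(55+8-1, 8-1) = C(62, 7) = 491796152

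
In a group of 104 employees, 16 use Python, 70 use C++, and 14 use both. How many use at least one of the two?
|A∪B| = |A| + |B| - |A∩B| = 16 + 70 - 14 = 72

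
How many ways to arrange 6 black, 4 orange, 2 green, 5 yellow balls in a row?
17! / (6! × 4! × 2! × 5!) = 85765680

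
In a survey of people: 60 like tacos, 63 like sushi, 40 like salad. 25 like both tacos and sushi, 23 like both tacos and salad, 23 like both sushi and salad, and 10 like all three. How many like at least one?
|A∪B∪C| = 60+63+40-25-23-23+10 = 102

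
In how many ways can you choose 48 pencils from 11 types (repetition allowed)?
C(48+11-1, 11-1) = C(58, 10) = 52179482355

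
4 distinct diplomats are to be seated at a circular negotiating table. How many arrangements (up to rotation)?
Circular: fix one position, arrange the rest. (4-1)! = 6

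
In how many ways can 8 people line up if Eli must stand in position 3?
Fix one position: (8-1)! = 5040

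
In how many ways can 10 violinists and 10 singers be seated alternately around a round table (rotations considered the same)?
Fix one of the violinists: (10-1)! ways for the remaining violinists, × 10! ways for the singers = 362880 × 3628800 = 1316818944000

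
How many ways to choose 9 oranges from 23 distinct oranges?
C(23,9) = 23!/(9!×14!) = 817190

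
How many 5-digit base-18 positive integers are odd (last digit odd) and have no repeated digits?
Last∈{1,3,5,7,9,11,13,15,17}. Last=0: 0. Last nonzero: 9×16×P(16,3) = 483840. Total = 483840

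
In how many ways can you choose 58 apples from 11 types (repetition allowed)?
C(58+11-1, 11-1) = C(68, 10) = 290752384208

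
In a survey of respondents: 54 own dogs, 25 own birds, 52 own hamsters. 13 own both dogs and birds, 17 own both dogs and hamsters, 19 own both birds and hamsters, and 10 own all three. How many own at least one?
|A∪B∪C| = 54+25+52-13-17-19+10 = 92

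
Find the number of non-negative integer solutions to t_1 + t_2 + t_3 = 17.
C(17+3-1, 3-1) = C(19, 2) = 171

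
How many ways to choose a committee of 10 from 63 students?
C(63,10) = 63!/(10!×53!) = 127805525001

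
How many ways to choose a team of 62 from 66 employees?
C(66,62) = 66!/(62!×4!) = 720720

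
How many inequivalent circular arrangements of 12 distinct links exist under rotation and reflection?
(12-1)!/2 = 39916800/2 = 19958400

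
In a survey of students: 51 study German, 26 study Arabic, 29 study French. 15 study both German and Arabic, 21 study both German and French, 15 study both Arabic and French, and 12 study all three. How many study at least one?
|A∪B∪C| = 51+26+29-15-21-15+12 = 67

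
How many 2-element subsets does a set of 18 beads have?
C(18,2) = 18!/(2!×16!) = 153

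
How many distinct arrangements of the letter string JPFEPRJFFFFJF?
13! / (1! × 2! × 6! × 1! × 3!) = 720720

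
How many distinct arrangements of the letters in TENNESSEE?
9! / (1! × 4! × 2! × 2!) = 3780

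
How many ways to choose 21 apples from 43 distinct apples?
C(43,21) = 43!/(21!×22!) = 1052049481860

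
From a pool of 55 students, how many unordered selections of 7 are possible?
C(55,7) = 55!/(7!×48!) = 202927725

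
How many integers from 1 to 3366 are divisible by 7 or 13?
⌊3366/7⌋ + ⌊3366/13⌋ - ⌊3366/91⌋ = 480 + 258 - 36 = 702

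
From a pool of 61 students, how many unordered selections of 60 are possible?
C(61,60) = 61!/(60!×1!) = 61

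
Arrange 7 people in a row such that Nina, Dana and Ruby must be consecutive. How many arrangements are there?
Treat the 3 as one block: (7-3+1)! × 3! = 120 × 6 = 720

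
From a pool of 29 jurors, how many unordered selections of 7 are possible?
C(29,7) = 29!/(7!×22!) = 1560780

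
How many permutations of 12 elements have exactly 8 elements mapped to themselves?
Choose the 8 fixed points C(12,8) = 495, derange the rest: !4 = Σ_{j=0}^{4} (-1)^j·4!/j! = 24 - 24 + 12 - 4 + 1 = 9. Product = 495 × 9 = 4455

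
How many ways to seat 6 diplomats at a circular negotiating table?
Circular: fix one position, arrange the rest. (6-1)! = 120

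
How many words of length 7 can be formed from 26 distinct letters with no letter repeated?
P(26,7) = 26!/(26-7)! = 3315312000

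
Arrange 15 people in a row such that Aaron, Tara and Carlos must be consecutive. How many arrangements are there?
Treat the 3 as one block: (15-3+1)! × 3! = 6227020800 × 6 = 37362124800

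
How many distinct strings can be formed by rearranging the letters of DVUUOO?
6! / (1! × 2! × 1! × 2!) = 180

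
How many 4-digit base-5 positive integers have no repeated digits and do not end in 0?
Last digit: 4 nonzero choices. First digit: 3 (nonzero, ≠last). Middle 2: P(3,2) = 6. Total = 72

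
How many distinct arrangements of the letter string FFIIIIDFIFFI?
12! / (1! × 6! × 5!) = 5544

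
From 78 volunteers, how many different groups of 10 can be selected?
C(78,10) = 78!/(10!×68!) = 1258315963905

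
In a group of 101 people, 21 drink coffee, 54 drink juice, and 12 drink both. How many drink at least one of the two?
|A∪B| = |A| + |B| - |A∩B| = 21 + 54 - 12 = 63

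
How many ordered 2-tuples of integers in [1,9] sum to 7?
Coefficient of x^7 in (x + x² + ... + x^9)^2. By inclusion-exclusion on dice exceeding 9: Σ_j (-1)^j C(2,j)·C(7-1-9j, 1) = C(2,0)·C(6,1) = 1·6 = 6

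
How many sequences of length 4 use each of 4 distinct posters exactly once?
4! = 24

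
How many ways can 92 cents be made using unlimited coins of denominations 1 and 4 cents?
Coefficient of x^92 in 1/(1-x^1) · 1/(1-x^4). Use j coins of 4 for j = 0..⌊92/4⌋ = 23, the rest in 1s: 23 + 1 = 24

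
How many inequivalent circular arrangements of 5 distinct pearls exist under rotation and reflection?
(5-1)!/2 = 24/2 = 12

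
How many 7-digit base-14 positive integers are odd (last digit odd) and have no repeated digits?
Last∈{1,3,5,7,9,11,13}. Last=0: 0. Last nonzero: 7×12×P(12,5) = 7983360. Total = 7983360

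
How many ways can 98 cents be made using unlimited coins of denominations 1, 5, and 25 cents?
Coefficient of x^98 in 1/(1-x^1) · 1/(1-x^5) · 1/(1-x^25). Case on j = number of 25-cent coins (j = 0..3); remainder r = 98 - 25j is made from {1,5} in ⌊r/5⌋+1 ways. r = 98, 73, 48, 23 → 20 + 15 + 10 + 5 = 50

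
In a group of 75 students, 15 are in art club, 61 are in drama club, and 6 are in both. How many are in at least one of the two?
|A∪B| = |A| + |B| - |A∩B| = 15 + 61 - 6 = 70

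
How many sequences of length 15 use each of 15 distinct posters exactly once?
15! = 1307674368000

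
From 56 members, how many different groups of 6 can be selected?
C(56,6) = 56!/(6!×50!) = 32468436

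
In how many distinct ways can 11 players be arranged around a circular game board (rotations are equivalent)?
Circular: fix one position, arrange the rest. (11-1)! = 3628800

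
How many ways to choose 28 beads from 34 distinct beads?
C(34,28) = 34!/(28!×6!) = 1344904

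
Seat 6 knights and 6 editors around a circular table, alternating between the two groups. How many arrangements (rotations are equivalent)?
Fix one of the knights: (6-1)! ways for the remaining knights, × 6! ways for the editors = 120 × 720 = 86400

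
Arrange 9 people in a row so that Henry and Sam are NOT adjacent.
Total - adjacent = 9! - (9-1)!×2 = 362880 - 80640 = 282240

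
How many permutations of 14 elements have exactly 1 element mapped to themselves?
Choose the 1 fixed point C(14,1) = 14, derange the rest: !13 = Σ_{j=0}^{13} (-1)^j·13!/j! = 6227020800 - 6227020800 + 3113510400 - 1037836800 + 259459200 - 51891840 + 8648640 - 1235520 + 154440 - 17160 + 1716 - 156 + 13 - 1 = 2290792932. Product = 14 × 2290792932 = 32071101048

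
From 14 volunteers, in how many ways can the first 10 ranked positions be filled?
P(14,10) = 14!/(14-10)! = 3632428800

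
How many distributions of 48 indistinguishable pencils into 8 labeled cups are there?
C(48+8-1, 8-1) = C(55, 7) = 202927725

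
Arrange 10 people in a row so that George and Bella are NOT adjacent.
Total - adjacent = 10! - (10-1)!×2 = 3628800 - 725760 = 2903040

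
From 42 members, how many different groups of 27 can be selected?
C(42,27) = 42!/(27!×15!) = 98672427616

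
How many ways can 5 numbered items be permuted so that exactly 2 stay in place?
Choose the 2 fixed points C(5,2) = 10, derange the rest: !3 = Σ_{j=0}^{3} (-1)^j·3!/j! = 6 - 6 + 3 - 1 = 2. Product = 10 × 2 = 20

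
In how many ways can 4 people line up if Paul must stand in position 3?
Fix one position: (4-1)! = 6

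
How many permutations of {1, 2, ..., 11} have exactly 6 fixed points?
Choose the 6 fixed points C(11,6) = 462, derange the rest: !5 = Σ_{j=0}^{5} (-1)^j·5!/j! = 120 - 120 + 60 - 20 + 5 - 1 = 44. Product = 462 × 44 = 20328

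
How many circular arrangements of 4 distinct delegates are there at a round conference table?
Circular: fix one position, arrange the rest. (4-1)! = 6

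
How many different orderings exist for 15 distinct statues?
15! = 1307674368000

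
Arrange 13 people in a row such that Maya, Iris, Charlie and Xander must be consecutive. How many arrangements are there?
Treat the 4 as one block: (13-4+1)! × 4! = 3628800 × 24 = 87091200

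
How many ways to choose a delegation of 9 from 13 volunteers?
C(13,9) = 13!/(9!×4!) = 715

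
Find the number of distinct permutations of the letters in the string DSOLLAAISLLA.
12! / (1! × 2! × 3! × 4! × 1! × 1!) = 1663200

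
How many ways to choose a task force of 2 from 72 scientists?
C(72,2) = 72!/(2!×70!) = 2556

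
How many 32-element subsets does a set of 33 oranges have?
C(33,32) = 33!/(32!×1!) = 33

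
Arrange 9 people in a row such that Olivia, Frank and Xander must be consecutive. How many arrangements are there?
Treat the 3 as one block: (9-3+1)! × 3! = 5040 × 6 = 30240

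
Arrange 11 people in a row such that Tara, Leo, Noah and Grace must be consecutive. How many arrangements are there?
Treat the 4 as one block: (11-4+1)! × 4! = 40320 × 24 = 967680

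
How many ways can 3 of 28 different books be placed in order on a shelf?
P(28,3) = 28!/(28-3)! = 19656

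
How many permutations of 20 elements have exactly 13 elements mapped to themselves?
Choose the 13 fixed points C(20,13) = 77520, derange the rest: !7 = Σ_{j=0}^{7} (-1)^j·7!/j! = 5040 - 5040 + 2520 - 840 + 210 - 42 + 7 - 1 = 1854. Product = 77520 × 1854 = 143722080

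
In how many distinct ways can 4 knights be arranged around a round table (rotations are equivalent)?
Circular: fix one position, arrange the rest. (4-1)! = 6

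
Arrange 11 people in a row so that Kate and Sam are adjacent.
Treat as block: (11-1)! × 2! = 3628800 × 2 = 7257600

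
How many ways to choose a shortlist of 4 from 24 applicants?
C(24,4) = 24!/(4!×20!) = 10626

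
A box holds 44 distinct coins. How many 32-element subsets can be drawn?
C(44,32) = 44!/(32!×12!) = 21090682613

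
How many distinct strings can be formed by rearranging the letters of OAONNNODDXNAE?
13! / (1! × 2! × 4! × 2! × 3! × 1!) = 10810800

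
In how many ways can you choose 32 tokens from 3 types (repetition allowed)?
C(32+3-1, 3-1) = C(34, 2) = 561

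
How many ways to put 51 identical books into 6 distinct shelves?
C(51+6-1, 6-1) = C(56, 5) = 3819816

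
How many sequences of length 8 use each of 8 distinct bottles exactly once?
8! = 40320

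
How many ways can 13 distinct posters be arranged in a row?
13! = 6227020800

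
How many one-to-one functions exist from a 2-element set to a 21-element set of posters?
P(21,2) = 21!/(21-2)! = 420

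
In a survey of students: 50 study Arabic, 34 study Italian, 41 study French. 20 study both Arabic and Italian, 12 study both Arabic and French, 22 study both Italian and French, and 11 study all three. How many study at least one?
|A∪B∪C| = 50+34+41-20-12-22+11 = 82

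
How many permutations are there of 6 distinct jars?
6! = 720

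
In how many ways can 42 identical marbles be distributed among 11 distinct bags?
C(42+11-1, 11-1) = C(52, 10) = 15820024220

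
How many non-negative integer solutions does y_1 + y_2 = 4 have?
C(4+2-1, 2-1) = C(5, 1) = 5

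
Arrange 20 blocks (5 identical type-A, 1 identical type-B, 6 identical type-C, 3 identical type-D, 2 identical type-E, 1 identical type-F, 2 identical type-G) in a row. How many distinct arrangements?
20! / (5! × 1! × 6! × 3! × 2! × 1! × 2!) = 1173274502400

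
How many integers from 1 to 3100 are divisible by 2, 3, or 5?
⌊3100/2⌋+⌊3100/3⌋+⌊3100/5⌋ - ⌊3100/6⌋-⌊3100/10⌋-⌊3100/15⌋ + ⌊3100/30⌋ = 1550+1033+620 - 516-310-206 + 103 = 2274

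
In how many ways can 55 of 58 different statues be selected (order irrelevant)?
C(58,55) = 58!/(55!×3!) = 30856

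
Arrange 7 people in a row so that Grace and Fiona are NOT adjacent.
Total - adjacent = 7! - (7-1)!×2 = 5040 - 1440 = 3600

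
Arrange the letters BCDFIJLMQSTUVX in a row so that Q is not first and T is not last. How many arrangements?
By inclusion-exclusion: 14! - 2×(14-1)! + (14-2)! = 87178291200 - 12454041600 + 479001600 = 75203251200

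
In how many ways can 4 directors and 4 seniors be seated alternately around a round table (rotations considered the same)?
Fix one of the directors: (4-1)! ways for the remaining directors, × 4! ways for the seniors = 6 × 24 = 144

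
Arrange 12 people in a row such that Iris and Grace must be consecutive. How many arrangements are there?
Treat the 2 as one block: (12-2+1)! × 2! = 39916800 × 2 = 79833600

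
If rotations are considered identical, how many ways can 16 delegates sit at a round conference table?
Circular: fix one position, arrange the rest. (16-1)! = 1307674368000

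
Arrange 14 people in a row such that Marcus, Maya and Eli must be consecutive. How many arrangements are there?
Treat the 3 as one block: (14-3+1)! × 3! = 479001600 × 6 = 2874009600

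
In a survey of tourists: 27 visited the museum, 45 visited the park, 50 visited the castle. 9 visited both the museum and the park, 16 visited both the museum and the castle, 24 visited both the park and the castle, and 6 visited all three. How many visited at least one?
|A∪B∪C| = 27+45+50-9-16-24+6 = 79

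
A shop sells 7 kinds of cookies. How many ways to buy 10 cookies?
C(10+7-1, 7-1) = C(16, 6) = 8008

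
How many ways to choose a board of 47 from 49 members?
C(49,47) = 49!/(47!×2!) = 1176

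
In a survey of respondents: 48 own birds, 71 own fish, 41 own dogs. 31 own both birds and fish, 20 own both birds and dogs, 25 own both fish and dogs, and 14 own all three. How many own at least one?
|A∪B∪C| = 48+71+41-31-20-25+14 = 98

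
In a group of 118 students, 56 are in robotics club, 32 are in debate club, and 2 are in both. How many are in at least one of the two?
|A∪B| = |A| + |B| - |A∩B| = 56 + 32 - 2 = 86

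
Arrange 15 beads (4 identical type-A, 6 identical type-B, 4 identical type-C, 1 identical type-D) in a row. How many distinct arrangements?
15! / (4! × 6! × 4! × 1!) = 3153150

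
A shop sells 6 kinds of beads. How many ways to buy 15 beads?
C(15+6-1, 6-1) = C(20, 5) = 15504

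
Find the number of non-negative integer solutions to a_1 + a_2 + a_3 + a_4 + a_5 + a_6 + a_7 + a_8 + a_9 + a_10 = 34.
C(34+10-1, 10-1) = C(43, 9) = 563921995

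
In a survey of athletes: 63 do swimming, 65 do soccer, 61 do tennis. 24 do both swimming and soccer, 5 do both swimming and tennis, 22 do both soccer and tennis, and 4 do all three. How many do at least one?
|A∪B∪C| = 63+65+61-24-5-22+4 = 142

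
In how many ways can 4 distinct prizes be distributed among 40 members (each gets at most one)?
P(40,4) = 40!/(40-4)! = 2193360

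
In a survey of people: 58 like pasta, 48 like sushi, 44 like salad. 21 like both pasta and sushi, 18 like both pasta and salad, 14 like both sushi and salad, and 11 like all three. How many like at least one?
|A∪B∪C| = 58+48+44-21-18-14+11 = 108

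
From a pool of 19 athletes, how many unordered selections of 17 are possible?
C(19,17) = 19!/(17!×2!) = 171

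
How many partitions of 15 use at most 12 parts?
By conjugation, equals partitions of 15 into parts ≤ 12. Let r_j(i) = number of partitions of i into parts ≤ j, for i = 0..15. r_1(i) = 1 for all i; r_j(i) = r_{j-1}(i) + r_j(i-j). Rows j = 2..12: ≤2: 1 1 2 2 3 3 4 4 5 5 6 6 7 7 8 8; ≤3: 1 1 2 3 4 5 7 8 10 12 14 16 19 21 24 27; ≤4: 1 1 2 3 5 6 9 11 15 18 23 27 34 39 47 54; ≤5: 1 1 2 3 5 7 10 13 18 23 30 37 47 57 70 84; ≤6: 1 1 2 3 5 7 11 14 20 26 35 44 58 71 90 110; ≤7: 1 1 2 3 5 7 11 15 21 28 38 49 65 82 105 131; ≤8: 1 1 2 3 5 7 11 15 22 29 40 52 70 89 116 146; ≤9: 1 1 2 3 5 7 11 15 22 30 41 54 73 94 123 157; ≤10: 1 1 2 3 5 7 11 15 22 30 42 55 75 97 128 164; ≤11: 1 1 2 3 5 7 11 15 22 30 42 56 76 99 131 169; ≤12: 1 1 2 3 5 7 11 15 22 30 42 56 77 100 133 172. r_12(15) = 172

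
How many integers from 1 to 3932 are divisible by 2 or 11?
⌊3932/2⌋ + ⌊3932/11⌋ - ⌊3932/22⌋ = 1966 + 357 - 178 = 2145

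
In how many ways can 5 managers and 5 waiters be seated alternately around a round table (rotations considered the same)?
Fix one of the managers: (5-1)! ways for the remaining managers, × 5! ways for the waiters = 24 × 120 = 2880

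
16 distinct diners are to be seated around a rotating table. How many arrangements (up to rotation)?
Circular: fix one position, arrange the rest. (16-1)! = 1307674368000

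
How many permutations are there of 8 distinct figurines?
8! = 40320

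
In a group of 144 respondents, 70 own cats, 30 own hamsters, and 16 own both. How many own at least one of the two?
|A∪B| = |A| + |B| - |A∩B| = 70 + 30 - 16 = 84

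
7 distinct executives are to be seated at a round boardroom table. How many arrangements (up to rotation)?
Circular: fix one position, arrange the rest. (7-1)! = 720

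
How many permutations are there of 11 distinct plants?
11! = 39916800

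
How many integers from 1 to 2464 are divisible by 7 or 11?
⌊2464/7⌋ + ⌊2464/11⌋ - ⌊2464/77⌋ = 352 + 224 - 32 = 544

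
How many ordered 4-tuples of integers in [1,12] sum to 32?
Coefficient of x^32 in (x + x² + ... + x^12)^4. By inclusion-exclusion on dice exceeding 12: Σ_j (-1)^j C(4,j)·C(32-1-12j, 3) = C(4,0)·C(31,3) - C(4,1)·C(19,3) + C(4,2)·C(7,3) = 1·4495 - 4·969 + 6·35 = 829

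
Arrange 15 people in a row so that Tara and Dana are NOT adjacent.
Total - adjacent = 15! - (15-1)!×2 = 1307674368000 - 174356582400 = 1133317785600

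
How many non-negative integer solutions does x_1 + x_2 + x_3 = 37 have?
C(37+3-1, 3-1) = C(39, 2) = 741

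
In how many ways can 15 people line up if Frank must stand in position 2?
Fix one position: (15-1)! = 87178291200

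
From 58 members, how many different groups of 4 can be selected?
C(58,4) = 58!/(4!×54!) = 424270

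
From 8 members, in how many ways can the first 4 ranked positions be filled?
P(8,4) = 8!/(8-4)! = 1680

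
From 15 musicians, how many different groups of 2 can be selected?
C(15,2) = 15!/(2!×13!) = 105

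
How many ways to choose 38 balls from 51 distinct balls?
C(51,38) = 51!/(38!×13!) = 476260169700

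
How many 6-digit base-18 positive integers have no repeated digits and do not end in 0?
Last digit: 17 nonzero choices. First digit: 16 (nonzero, ≠last). Middle 4: P(16,4) = 43680. Total = 11880960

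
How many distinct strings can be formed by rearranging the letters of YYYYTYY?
7! / (1! × 6!) = 7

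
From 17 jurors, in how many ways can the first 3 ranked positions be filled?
P(17,3) = 17!/(17-3)! = 4080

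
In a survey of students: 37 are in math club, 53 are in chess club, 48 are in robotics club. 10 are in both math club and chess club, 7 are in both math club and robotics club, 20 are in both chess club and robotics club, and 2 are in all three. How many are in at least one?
|A∪B∪C| = 37+53+48-10-7-20+2 = 103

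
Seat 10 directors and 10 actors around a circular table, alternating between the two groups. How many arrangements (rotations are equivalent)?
Fix one of the directors: (10-1)! ways for the remaining directors, × 10! ways for the actors = 362880 × 3628800 = 1316818944000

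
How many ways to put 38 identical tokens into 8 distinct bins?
C(38+8-1, 8-1) = C(45, 7) = 45379620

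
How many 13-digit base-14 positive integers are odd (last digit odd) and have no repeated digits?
Last∈{1,3,5,7,9,11,13}. Last=0: 0. Last nonzero: 7×12×P(12,11) = 40236134400. Total = 40236134400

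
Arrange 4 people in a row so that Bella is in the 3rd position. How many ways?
Fix one position: (4-1)! = 6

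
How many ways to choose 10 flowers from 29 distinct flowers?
C(29,10) = 29!/(10!×19!) = 20030010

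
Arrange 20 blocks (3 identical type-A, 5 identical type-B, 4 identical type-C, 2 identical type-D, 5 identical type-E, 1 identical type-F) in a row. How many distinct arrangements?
20! / (3! × 5! × 4! × 2! × 5! × 1!) = 586637251200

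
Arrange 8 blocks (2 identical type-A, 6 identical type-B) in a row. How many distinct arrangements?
8! / (2! × 6!) = 28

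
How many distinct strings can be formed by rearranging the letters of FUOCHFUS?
8! / (1! × 1! × 2! × 2! × 1! × 1!) = 10080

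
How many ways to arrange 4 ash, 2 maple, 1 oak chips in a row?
7! / (4! × 2! × 1!) = 105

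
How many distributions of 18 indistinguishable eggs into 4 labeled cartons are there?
C(18+4-1, 4-1) = C(21, 3) = 1330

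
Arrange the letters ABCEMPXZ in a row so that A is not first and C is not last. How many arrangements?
By inclusion-exclusion: 8! - 2×(8-1)! + (8-2)! = 40320 - 10080 + 720 = 30960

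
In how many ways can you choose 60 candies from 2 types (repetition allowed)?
C(60+2-1, 2-1) = C(61, 1) = 61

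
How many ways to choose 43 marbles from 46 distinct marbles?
C(46,43) = 46!/(43!×3!) = 15180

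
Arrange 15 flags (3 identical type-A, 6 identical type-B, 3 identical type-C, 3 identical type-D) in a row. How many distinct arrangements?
15! / (3! × 6! × 3! × 3!) = 8408400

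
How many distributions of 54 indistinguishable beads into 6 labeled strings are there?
C(54+6-1, 6-1) = C(59, 5) = 5006386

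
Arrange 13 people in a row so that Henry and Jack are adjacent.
Treat as block: (13-1)! × 2! = 479001600 × 2 = 958003200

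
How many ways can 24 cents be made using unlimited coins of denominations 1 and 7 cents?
Coefficient of x^24 in 1/(1-x^1) · 1/(1-x^7). Use j coins of 7 for j = 0..⌊24/7⌋ = 3, the rest in 1s: 3 + 1 = 4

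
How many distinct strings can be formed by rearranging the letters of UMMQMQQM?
8! / (4! × 1! × 3!) = 280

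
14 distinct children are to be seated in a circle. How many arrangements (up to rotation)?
Circular: fix one position, arrange the rest. (14-1)! = 6227020800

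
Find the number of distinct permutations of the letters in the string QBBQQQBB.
8! / (4! × 4!) = 70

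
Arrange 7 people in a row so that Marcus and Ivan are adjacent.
Treat as block: (7-1)! × 2! = 720 × 2 = 1440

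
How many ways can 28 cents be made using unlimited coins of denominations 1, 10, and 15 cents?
Coefficient of x^28 in 1/(1-x^1) · 1/(1-x^10) · 1/(1-x^15). Case on j = number of 15-cent coins (j = 0..1); remainder r = 28 - 15j is made from {1,10} in ⌊r/10⌋+1 ways. r = 28, 13 → 3 + 2 = 5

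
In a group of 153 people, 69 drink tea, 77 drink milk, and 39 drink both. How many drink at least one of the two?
|A∪B| = |A| + |B| - |A∩B| = 69 + 77 - 39 = 107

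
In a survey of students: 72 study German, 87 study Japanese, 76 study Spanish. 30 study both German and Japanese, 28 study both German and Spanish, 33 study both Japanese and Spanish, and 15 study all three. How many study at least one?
|A∪B∪C| = 72+87+76-30-28-33+15 = 159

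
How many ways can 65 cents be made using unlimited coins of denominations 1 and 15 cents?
Coefficient of x^65 in 1/(1-x^1) · 1/(1-x^15). Use j coins of 15 for j = 0..⌊65/15⌋ = 4, the rest in 1s: 4 + 1 = 5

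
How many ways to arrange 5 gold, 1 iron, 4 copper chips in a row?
10! / (5! × 1! × 4!) = 1260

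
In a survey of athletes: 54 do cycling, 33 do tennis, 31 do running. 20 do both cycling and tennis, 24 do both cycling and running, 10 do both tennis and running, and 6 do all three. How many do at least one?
|A∪B∪C| = 54+33+31-20-24-10+6 = 70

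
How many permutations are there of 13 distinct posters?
13! = 6227020800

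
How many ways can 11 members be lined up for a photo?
11! = 39916800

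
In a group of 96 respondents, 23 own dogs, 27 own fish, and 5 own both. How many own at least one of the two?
|A∪B| = |A| + |B| - |A∩B| = 23 + 27 - 5 = 45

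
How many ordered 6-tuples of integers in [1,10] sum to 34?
Coefficient of x^34 in (x + x² + ... + x^10)^6. By inclusion-exclusion on dice exceeding 10: Σ_j (-1)^j C(6,j)·C(34-1-10j, 5) = C(6,0)·C(33,5) - C(6,1)·C(23,5) + C(6,2)·C(13,5) = 1·237336 - 6·33649 + 15·1287 = 54747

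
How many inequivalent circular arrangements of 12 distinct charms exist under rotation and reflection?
(12-1)!/2 = 39916800/2 = 19958400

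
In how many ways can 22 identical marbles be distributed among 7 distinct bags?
C(22+7-1, 7-1) = C(28, 6) = 376740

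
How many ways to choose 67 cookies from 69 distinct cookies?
C(69,67) = 69!/(67!×2!) = 2346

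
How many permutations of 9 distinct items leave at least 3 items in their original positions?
Exactly j fixed points: C(9,j)·!(9-j); sum over j ≥ 3 (derangement numbers via !m = (m-1)·(!(m-1) + !(m-2)): !0..!6 = 1, 0, 1, 2, 9, 44, 265). Σ_{j=3}^{9} C(9,j)·!(9-j) = C(9,3)·!6 + C(9,4)·!5 + C(9,5)·!4 + C(9,6)·!3 + C(9,7)·!2 + C(9,8)·!1 + C(9,9)·!0 = 84·265 + 126·44 + 126·9 + 84·2 + 36·1 + 9·0 + 1·1 = 29143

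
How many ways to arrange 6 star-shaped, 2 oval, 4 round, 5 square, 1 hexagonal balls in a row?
18! / (6! × 2! × 4! × 5! × 1!) = 1543782240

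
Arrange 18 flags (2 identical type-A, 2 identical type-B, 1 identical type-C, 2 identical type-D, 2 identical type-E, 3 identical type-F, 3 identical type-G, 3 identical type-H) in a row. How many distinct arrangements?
18! / (2! × 2! × 1! × 2! × 2! × 3! × 3! × 3!) = 1852538688000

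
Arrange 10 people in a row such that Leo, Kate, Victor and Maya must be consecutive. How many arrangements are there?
Treat the 4 as one block: (10-4+1)! × 4! = 5040 × 24 = 120960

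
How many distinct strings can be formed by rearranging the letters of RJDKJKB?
7! / (2! × 1! × 2! × 1! × 1!) = 1260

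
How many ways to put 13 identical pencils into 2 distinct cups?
C(13+2-1, 2-1) = C(14, 1) = 14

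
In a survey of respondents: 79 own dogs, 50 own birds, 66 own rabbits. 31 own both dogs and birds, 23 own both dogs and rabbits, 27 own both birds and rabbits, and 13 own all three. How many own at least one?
|A∪B∪C| = 79+50+66-31-23-27+13 = 127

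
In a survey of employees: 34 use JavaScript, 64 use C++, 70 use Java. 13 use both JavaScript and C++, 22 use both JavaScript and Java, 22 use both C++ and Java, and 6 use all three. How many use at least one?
|A∪B∪C| = 34+64+70-13-22-22+6 = 117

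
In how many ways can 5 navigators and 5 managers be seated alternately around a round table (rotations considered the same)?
Fix one of the navigators: (5-1)! ways for the remaining navigators, × 5! ways for the managers = 24 × 120 = 2880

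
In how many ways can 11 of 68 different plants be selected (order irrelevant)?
C(68,11) = 68!/(11!×57!) = 1533058025824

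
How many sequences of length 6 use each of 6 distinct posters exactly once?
6! = 720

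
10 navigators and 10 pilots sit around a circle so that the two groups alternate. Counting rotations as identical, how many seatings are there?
Fix one of the navigators: (10-1)! ways for the remaining navigators, × 10! ways for the pilots = 362880 × 3628800 = 1316818944000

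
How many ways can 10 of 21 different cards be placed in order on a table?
P(21,10) = 21!/(21-10)! = 1279935820800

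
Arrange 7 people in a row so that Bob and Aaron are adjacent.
Treat as block: (7-1)! × 2! = 720 × 2 = 1440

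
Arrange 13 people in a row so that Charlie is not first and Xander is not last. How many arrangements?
By inclusion-exclusion: 13! - 2×(13-1)! + (13-2)! = 6227020800 - 958003200 + 39916800 = 5308934400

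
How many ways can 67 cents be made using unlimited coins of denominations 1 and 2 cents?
Coefficient of x^67 in 1/(1-x^1) · 1/(1-x^2). Use j coins of 2 for j = 0..⌊67/2⌋ = 33, the rest in 1s: 33 + 1 = 34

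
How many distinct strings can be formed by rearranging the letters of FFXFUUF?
7! / (2! × 4! × 1!) = 105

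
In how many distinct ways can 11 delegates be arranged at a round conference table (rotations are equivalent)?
Circular: fix one position, arrange the rest. (11-1)! = 3628800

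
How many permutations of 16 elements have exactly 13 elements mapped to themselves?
Choose the 13 fixed points C(16,13) = 560, derange the rest: !3 = Σ_{j=0}^{3} (-1)^j·3!/j! = 6 - 6 + 3 - 1 = 2. Product = 560 × 2 = 1120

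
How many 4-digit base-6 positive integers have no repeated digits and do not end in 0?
Last digit: 5 nonzero choices. First digit: 4 (nonzero, ≠last). Middle 2: P(4,2) = 12. Total = 240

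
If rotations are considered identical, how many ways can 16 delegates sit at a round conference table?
Circular: fix one position, arrange the rest. (16-1)! = 1307674368000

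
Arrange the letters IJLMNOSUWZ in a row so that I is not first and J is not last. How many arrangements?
By inclusion-exclusion: 10! - 2×(10-1)! + (10-2)! = 3628800 - 725760 + 40320 = 2943360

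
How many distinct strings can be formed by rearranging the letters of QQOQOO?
6! / (3! × 3!) = 20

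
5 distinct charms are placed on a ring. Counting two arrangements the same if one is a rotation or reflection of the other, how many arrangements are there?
(5-1)!/2 = 24/2 = 12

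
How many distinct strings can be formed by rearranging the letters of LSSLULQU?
8! / (2! × 2! × 3! × 1!) = 1680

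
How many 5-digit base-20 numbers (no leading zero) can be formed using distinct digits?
First digit: 19 choices (nonzero). Then descending: 19 × 19 × 18 × 17 × 16 = 1767456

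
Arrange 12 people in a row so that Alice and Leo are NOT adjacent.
Total - adjacent = 12! - (12-1)!×2 = 479001600 - 79833600 = 399168000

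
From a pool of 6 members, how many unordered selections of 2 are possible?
C(6,2) = 6!/(2!×4!) = 15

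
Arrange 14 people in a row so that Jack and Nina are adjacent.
Treat as block: (14-1)! × 2! = 6227020800 × 2 = 12454041600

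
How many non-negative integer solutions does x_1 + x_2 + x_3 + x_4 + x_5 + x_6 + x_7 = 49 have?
C(49+7-1, 7-1) = C(55, 6) = 28989675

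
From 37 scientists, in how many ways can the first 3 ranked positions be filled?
P(37,3) = 37!/(37-3)! = 46620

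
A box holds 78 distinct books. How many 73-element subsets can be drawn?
C(78,73) = 78!/(73!×5!) = 21111090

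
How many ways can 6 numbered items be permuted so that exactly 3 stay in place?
Choose the 3 fixed points C(6,3) = 20, derange the rest: !3 = Σ_{j=0}^{3} (-1)^j·3!/j! = 6 - 6 + 3 - 1 = 2. Product = 20 × 2 = 40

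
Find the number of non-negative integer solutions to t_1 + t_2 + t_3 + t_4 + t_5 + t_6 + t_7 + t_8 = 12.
C(12+8-1, 8-1) = C(19, 7) = 50388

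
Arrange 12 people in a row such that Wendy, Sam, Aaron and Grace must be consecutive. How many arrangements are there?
Treat the 4 as one block: (12-4+1)! × 4! = 362880 × 24 = 8709120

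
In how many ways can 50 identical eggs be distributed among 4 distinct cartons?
C(50+4-1, 4-1) = C(53, 3) = 23426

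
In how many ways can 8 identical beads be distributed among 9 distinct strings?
C(8+9-1, 9-1) = C(16, 8) = 12870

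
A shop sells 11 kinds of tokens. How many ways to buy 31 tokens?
C(31+11-1, 11-1) = C(41, 10) = 1121099408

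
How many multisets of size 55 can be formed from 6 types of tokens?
C(55+6-1, 6-1) = C(60, 5) = 5461512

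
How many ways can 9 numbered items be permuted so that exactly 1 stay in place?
Choose the 1 fixed point C(9,1) = 9, derange the rest: !8 = Σ_{j=0}^{8} (-1)^j·8!/j! = 40320 - 40320 + 20160 - 6720 + 1680 - 336 + 56 - 8 + 1 = 14833. Product = 9 × 14833 = 133497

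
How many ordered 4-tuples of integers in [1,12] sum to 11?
Coefficient of x^11 in (x + x² + ... + x^12)^4. By inclusion-exclusion on dice exceeding 12: Σ_j (-1)^j C(4,j)·C(11-1-12j, 3) = C(4,0)·C(10,3) = 1·120 = 120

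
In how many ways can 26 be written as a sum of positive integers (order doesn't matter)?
Pentagonal recurrence p(n) = p(n-1) + p(n-2) - p(n-5) - p(n-7) + p(n-12) + p(n-15) - ... gives p(0..25) = 1, 1, 2, 3, 5, 7, 11, 15, 22, 30, 42, 56, 77, 101, 135, 176, 231, 297, 385, 490, 627, 792, 1002, 1255, 1575, 1958. p(26) = p(25) + p(24) - p(21) - p(19) + p(14) + p(11) - p(4) - p(0) = 1958 + 1575 - 792 - 490 + 135 + 56 - 5 - 1 = 2436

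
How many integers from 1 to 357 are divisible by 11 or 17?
⌊357/11⌋ + ⌊357/17⌋ - ⌊357/187⌋ = 32 + 21 - 1 = 52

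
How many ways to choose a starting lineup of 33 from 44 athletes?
C(44,33) = 44!/(33!×11!) = 7669339132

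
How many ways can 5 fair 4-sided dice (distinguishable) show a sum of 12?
Coefficient of x^12 in (x + x² + ... + x^4)^5. By inclusion-exclusion on dice exceeding 4: Σ_j (-1)^j C(5,j)·C(12-1-4j, 4) = C(5,0)·C(11,4) - C(5,1)·C(7,4) = 1·330 - 5·35 = 155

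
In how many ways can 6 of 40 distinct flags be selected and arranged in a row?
P(40,6) = 40!/(40-6)! = 2763633600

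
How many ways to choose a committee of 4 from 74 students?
C(74,4) = 74!/(4!×70!) = 1150626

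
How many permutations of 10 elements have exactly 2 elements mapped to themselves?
Choose the 2 fixed points C(10,2) = 45, derange the rest: !8 = Σ_{j=0}^{8} (-1)^j·8!/j! = 40320 - 40320 + 20160 - 6720 + 1680 - 336 + 56 - 8 + 1 = 14833. Product = 45 × 14833 = 667485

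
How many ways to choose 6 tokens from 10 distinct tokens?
C(10,6) = 10!/(6!×4!) = 210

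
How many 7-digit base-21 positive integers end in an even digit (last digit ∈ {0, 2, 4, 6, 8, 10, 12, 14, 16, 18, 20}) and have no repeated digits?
Last∈{0,2,4,6,8,10,12,14,16,18,20}. Last=0: 27907200. Last nonzero: 10×19×P(19,5) = 265118400. Total = 293025600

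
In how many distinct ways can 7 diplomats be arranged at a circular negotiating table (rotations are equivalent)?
Circular: fix one position, arrange the rest. (7-1)! = 720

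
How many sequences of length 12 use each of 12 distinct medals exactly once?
12! = 479001600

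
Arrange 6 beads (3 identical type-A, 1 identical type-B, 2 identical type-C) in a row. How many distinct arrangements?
6! / (3! × 1! × 2!) = 60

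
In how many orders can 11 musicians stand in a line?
11! = 39916800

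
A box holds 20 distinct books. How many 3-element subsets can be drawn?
C(20,3) = 20!/(3!×17!) = 1140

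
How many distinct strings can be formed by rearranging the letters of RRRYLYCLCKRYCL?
14! / (3! × 3! × 1! × 4! × 3!) = 16816800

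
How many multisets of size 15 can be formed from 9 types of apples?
C(15+9-1, 9-1) = C(23, 8) = 490314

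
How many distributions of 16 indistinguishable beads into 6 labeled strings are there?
C(16+6-1, 6-1) = C(21, 5) = 20349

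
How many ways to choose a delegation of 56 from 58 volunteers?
C(58,56) = 58!/(56!×2!) = 1653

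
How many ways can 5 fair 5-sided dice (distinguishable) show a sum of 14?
Coefficient of x^14 in (x + x² + ... + x^5)^5. By inclusion-exclusion on dice exceeding 5: Σ_j (-1)^j C(5,j)·C(14-1-5j, 4) = C(5,0)·C(13,4) - C(5,1)·C(8,4) = 1·715 - 5·70 = 365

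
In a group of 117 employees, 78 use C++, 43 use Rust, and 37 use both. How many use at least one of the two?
|A∪B| = |A| + |B| - |A∩B| = 78 + 43 - 37 = 84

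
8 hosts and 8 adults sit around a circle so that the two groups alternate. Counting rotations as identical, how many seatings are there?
Fix one of the hosts: (8-1)! ways for the remaining hosts, × 8! ways for the adults = 5040 × 40320 = 203212800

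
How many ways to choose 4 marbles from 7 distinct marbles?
C(7,4) = 7!/(4!×3!) = 35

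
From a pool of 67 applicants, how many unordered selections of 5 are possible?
C(67,5) = 67!/(5!×62!) = 9657648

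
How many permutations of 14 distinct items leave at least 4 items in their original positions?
Exactly j fixed points: C(14,j)·!(14-j); sum over j ≥ 4 (derangement numbers via !m = (m-1)·(!(m-1) + !(m-2)): !0..!10 = 1, 0, 1, 2, 9, 44, 265, 1854, 14833, 133496, 1334961). Σ_{j=4}^{14} C(14,j)·!(14-j) = C(14,4)·!10 + C(14,5)·!9 + C(14,6)·!8 + C(14,7)·!7 + C(14,8)·!6 + C(14,9)·!5 + C(14,10)·!4 + C(14,11)·!3 + C(14,12)·!2 + C(14,13)·!1 + C(14,14)·!0 = 1001·1334961 + 2002·133496 + 3003·14833 + 3432·1854 + 3003·265 + 2002·44 + 1001·9 + 364·2 + 91·1 + 14·0 + 1·1 = 1655355092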